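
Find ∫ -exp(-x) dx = exp(-x) + C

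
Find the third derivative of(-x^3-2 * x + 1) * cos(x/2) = -x^3*sin(x/2)/8 + 9*x^2*cos(x/2)/4 + 35*x*sin(x/2)/4 + sin(x/2)/8 - 9*cos(x/2)/2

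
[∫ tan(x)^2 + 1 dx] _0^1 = tan(1)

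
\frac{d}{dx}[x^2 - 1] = 2*x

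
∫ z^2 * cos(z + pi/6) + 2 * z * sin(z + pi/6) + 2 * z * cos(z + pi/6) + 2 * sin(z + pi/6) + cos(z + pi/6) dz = (z + 1)^2*sin(z + pi/6) + C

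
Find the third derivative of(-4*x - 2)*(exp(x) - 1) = -4*x*exp(x) - 14*exp(x)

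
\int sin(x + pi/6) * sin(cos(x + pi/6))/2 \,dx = cos(cos(x + pi/6))/2 + C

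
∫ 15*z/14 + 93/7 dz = 15*z^2/28 + 93*z/7 + C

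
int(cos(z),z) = sin(z) + C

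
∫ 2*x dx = x^2 + C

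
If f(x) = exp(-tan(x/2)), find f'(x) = -exp(-tan(x/2))/(cos(x) + 1)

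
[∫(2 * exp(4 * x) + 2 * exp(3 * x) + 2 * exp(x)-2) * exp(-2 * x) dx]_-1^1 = -(-E + exp(-1) + 1)^2 + (-exp(-1) + 1 + E)^2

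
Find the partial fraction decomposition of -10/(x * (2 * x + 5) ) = 4/(2*x + 5) - 2/x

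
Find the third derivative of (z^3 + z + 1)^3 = 504*z^6 + 630*z^4 + 360*z^3 + 180*z^2 + 144*z + 24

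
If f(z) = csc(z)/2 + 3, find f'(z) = -cot(z)*csc(z)/2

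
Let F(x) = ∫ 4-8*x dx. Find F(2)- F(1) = -8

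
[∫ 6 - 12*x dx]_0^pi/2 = -3*pi^2/2 + 3*pi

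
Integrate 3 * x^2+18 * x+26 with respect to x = x^3 + 9*x^2 + 26*x + C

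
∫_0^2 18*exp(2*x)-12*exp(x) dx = -1 + (-2 + 3*exp(2))^2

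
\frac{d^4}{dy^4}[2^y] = 2^y*log(2)^4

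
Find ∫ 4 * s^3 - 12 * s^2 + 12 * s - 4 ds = s^4 - 4*s^3 + 6*s^2 - 4*s + C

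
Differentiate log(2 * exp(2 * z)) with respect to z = 2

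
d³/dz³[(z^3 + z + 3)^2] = 120*z^3 + 48*z + 36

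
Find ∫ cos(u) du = sin(u) + C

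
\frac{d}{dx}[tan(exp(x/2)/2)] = exp(x/2)/(4*cos(exp(x/2)/2)^2)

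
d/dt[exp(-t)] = -exp(-t)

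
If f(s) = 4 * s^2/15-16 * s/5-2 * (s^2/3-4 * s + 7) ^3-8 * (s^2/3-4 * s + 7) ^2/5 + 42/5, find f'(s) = -4*s^5/9 + 40*s^4/3 - 6632*s^3/45 + 3664*s^2/5 - 8028*s/5 + 6312/5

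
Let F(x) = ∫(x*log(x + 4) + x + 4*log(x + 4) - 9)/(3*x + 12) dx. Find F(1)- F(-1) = -8*log(5)/3 + 10*log(3)/3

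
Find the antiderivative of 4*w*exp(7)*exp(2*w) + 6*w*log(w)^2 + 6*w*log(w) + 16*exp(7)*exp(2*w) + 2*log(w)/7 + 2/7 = 3*w^2*log(w)^2 + 2*w*log(w)/7 + (2*w + 7)*exp(2*w + 7) + C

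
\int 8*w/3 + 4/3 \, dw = 4*w^2/3 + 4*w/3 + C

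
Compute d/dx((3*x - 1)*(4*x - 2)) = 24*x - 10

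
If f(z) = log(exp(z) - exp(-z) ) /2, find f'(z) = (exp(2*z) + 1)/(2*exp(2*z) - 2)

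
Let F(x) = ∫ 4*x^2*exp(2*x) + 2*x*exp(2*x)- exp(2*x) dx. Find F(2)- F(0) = 6*exp(4)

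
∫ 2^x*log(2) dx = 2^x + C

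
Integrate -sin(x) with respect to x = cos(x) + C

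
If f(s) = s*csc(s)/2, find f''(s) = (-s/2 + s/sin(s)^2 - cos(s)/sin(s))/sin(s)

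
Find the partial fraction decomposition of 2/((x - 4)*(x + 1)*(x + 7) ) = 1/(33*(x + 7)) - 1/(15*(x + 1)) + 2/(55*(x - 4))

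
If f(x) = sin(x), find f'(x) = cos(x)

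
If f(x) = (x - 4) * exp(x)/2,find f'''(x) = x*exp(x)/2 - exp(x)/2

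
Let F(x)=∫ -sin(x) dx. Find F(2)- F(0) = -1 + cos(2)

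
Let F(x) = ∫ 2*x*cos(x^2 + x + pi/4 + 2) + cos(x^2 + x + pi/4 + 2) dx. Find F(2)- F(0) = -sin(pi/4 + 2) + sin(pi/4 + 8)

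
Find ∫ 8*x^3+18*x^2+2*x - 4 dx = 2*x^4 + 6*x^3 + x^2 - 4*x + C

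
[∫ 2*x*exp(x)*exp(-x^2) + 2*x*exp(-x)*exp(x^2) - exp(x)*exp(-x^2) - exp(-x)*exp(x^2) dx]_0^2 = -exp(-2) + exp(2)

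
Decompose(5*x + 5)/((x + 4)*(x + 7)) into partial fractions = 10/(x + 7) - 5/(x + 4)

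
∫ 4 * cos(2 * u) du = 2*sin(2*u) + C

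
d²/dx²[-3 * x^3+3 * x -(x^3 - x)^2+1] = -30*x^4 + 24*x^2 - 18*x - 2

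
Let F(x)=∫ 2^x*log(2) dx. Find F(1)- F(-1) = 3/2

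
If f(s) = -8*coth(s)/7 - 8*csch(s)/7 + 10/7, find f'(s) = 8*(cosh(s) + 1)/(7*sinh(s)^2)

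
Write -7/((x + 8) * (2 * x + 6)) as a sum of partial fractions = 7/(10*(x + 8)) - 7/(10*(x + 3))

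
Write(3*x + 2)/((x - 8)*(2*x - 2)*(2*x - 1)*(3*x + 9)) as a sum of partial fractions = 2/(45*(2*x - 1)) + 1/(264*(x + 3)) - 5/(168*(x - 1)) + 13/(3465*(x - 8))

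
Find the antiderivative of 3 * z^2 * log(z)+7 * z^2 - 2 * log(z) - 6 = z*(z^2 - 2)*(log(z) + 2) + C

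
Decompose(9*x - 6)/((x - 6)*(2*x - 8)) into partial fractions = -15/(2*(x - 4)) + 12/(x - 6)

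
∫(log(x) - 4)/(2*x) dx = (log(x) - 4)^2/4 + C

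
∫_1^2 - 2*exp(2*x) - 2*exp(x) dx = -(2 + exp(2))^2 - 2*E + 2*exp(2) + (2 + E)^2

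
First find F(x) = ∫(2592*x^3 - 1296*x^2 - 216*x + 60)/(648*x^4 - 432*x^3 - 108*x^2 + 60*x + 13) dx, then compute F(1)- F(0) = -log(26) + log(362)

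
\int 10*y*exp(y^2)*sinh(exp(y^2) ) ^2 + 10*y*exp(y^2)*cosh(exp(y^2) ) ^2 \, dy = 5*sinh(2*exp(y^2))/2 + C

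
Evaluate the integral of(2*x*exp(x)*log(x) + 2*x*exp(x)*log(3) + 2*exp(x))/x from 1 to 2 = -2*E*log(3) + 2*exp(2)*log(6)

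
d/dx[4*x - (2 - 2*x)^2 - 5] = 12 - 8*x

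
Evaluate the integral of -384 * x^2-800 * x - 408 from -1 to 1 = -1072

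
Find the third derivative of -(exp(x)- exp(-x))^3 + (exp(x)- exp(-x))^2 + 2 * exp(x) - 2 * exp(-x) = (-27*exp(6*x) + 8*exp(5*x) + 5*exp(4*x) + 5*exp(2*x) - 8*exp(x) - 27)*exp(-3*x)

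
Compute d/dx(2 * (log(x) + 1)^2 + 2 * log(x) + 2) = (4*log(x) + 6)/x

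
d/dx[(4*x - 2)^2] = 32*x - 16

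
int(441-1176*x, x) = -588*x^2 + 441*x + C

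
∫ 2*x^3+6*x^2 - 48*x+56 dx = x^4/2 + 2*x^3 - 24*x^2 + 56*x + C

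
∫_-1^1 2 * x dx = 0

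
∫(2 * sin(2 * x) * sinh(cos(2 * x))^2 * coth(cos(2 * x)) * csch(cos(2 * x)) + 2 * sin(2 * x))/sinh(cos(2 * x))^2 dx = 1/tanh(cos(2*x)) + 1/sinh(cos(2*x)) + C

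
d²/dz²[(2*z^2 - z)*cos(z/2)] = -z^2*cos(z/2)/2 - 4*z*sin(z/2) + z*cos(z/2)/4 + sin(z/2) + 4*cos(z/2)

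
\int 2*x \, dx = x^2 + C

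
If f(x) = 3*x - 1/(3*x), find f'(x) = (9*x^2 + 1)/(3*x^2)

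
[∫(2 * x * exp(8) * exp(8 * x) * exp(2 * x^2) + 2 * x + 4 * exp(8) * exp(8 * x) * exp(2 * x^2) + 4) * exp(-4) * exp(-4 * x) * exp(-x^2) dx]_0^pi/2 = -exp(4) - exp(-(pi/2 + 2)^2) + exp(-4) + exp((pi/2 + 2)^2)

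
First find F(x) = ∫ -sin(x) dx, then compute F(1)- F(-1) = 0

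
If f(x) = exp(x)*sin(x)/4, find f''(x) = exp(x)*cos(x)/2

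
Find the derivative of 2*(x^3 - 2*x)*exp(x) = 2*x^3*exp(x) + 6*x^2*exp(x) - 4*x*exp(x) - 4*exp(x)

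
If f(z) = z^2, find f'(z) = 2*z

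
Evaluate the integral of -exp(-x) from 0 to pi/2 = -1 + exp(-pi/2)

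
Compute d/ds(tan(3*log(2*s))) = (3*tan(3*log(s) + 3*log(2))^2 + 3)/s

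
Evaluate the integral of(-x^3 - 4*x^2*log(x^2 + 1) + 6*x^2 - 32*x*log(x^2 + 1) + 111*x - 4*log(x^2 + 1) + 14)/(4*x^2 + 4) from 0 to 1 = -2*(-15/4 + log(2))^2 - 2*log(2) + 63/2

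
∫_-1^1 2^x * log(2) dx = 3/2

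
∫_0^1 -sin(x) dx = -1 + cos(1)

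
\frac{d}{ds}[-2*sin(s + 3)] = -2*cos(s + 3)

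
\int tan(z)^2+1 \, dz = tan(z) + C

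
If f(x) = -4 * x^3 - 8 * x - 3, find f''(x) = -24*x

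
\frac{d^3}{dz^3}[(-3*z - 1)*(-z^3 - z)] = 72*z + 6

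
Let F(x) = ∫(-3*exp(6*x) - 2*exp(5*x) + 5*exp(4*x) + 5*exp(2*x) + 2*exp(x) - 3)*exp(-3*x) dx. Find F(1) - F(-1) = (-E + exp(-1))^3 - (E - exp(-1))^3 - (E - exp(-1))^2 - 4*exp(-1) + (-E + exp(-1))^2 + 4*E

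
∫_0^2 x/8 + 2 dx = 17/4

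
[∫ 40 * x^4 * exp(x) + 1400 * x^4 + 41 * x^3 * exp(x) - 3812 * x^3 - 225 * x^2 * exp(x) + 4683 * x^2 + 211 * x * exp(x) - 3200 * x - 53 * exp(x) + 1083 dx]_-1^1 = 5848 - 344*exp(-1)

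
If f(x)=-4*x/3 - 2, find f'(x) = -4/3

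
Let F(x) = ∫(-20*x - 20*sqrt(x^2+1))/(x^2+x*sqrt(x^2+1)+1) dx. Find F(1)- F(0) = -20*log(1 + sqrt(2))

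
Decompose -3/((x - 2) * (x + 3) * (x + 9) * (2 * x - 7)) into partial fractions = -8/(325*(2*x - 7)) + 1/(550*(x + 9)) - 1/(130*(x + 3)) + 1/(55*(x - 2))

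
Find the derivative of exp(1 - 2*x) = -2*exp(1 - 2*x)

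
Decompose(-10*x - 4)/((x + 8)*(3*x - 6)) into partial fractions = -38/(15*(x + 8)) - 4/(5*(x - 2))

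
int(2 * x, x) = x^2 + C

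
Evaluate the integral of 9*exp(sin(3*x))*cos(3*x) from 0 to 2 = -3 + 3*exp(sin(6))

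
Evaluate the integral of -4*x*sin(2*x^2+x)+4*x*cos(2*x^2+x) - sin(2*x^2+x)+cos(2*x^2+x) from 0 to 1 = -1 + cos(3) + sin(3)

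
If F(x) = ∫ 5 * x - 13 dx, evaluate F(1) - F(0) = -21/2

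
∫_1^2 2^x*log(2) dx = 2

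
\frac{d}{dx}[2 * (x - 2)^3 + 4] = 6*x^2 - 24*x + 24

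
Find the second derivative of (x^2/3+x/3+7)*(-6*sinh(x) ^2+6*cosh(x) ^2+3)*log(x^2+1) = 6*(x^4*log(x^2 + 1) + 3*x^4 + x^3 + 2*x^2*log(x^2 + 1) - 16*x^2 + 3*x + log(x^2 + 1) + 21)/(x^4 + 2*x^2 + 1)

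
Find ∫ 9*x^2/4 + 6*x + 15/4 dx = 3*x^3/4 + 3*x^2 + 15*x/4 + C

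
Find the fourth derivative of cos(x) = cos(x)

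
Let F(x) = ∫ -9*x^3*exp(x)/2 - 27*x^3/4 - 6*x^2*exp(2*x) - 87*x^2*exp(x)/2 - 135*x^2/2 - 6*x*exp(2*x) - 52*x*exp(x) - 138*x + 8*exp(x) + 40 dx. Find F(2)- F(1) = -3*(11 + 2*exp(2))^2 - 8*exp(2) - 29 + 4*E + 3*(E + 15/4)^2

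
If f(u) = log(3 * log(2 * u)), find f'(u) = 1/(u*log(u) + u*log(2))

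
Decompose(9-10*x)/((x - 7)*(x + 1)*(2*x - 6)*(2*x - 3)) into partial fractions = -8/(55*(2*x - 3)) - 19/(320*(x + 1)) + 7/(32*(x - 3)) - 61/(704*(x - 7))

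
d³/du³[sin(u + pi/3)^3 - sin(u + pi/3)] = (-54*sqrt(3)*sin(u)*cos(u) - 54*cos(u)^2 + 1)*cos(u + pi/3)/4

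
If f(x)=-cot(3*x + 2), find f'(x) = 3/sin(3*x + 2)^2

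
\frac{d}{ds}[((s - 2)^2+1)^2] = 4*s^3 - 24*s^2 + 52*s - 40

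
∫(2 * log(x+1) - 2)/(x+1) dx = (log(x + 1) - 1)^2 + C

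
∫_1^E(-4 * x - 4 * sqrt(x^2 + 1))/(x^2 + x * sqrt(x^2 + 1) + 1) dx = -4*log(E + sqrt(1 + exp(2))) + 4*log(1 + sqrt(2))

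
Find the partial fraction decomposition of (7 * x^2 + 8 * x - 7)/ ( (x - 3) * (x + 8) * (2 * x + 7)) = -203/(117*(2*x + 7)) + 377/(99*(x + 8)) + 80/(143*(x - 3))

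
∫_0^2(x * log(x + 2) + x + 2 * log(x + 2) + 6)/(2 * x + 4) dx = 5*log(2)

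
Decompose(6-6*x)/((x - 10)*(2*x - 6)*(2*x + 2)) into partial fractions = 3/(44*(x + 1)) + 3/(28*(x - 3)) - 27/(154*(x - 10))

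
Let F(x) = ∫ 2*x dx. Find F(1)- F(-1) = 0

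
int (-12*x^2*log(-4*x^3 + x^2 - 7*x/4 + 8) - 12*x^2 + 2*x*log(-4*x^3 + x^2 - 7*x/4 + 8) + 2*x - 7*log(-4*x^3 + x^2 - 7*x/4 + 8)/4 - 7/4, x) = -(16*x^3 - 4*x^2 + 7*x - 32)*log(-4*x^3 + x^2 - 7*x/4 + 8)/4 + C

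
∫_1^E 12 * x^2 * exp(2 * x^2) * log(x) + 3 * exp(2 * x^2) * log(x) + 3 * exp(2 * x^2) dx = 3*exp(1 + 2*exp(2))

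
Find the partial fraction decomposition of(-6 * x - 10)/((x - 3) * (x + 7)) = -16/(5*(x + 7)) - 14/(5*(x - 3))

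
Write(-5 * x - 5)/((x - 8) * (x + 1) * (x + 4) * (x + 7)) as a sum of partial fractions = -1/(9*(x + 7)) + 5/(36*(x + 4)) - 1/(36*(x - 8))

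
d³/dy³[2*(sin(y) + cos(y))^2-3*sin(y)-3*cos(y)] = -16*cos(2*y) + 3*sqrt(2)*cos(y + pi/4)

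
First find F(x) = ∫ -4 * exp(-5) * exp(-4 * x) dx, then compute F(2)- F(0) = -exp(-5) + exp(-13)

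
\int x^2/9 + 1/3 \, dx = x^3/27 + x/3 + C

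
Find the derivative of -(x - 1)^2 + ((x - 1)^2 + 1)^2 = 4*x^3 - 12*x^2 + 14*x - 6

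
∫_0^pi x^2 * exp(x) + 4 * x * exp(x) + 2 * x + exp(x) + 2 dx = 2 + (-2 + (1 + pi)^2)*(1 + exp(pi))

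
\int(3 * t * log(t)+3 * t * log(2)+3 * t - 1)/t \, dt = (3*t - 1)*log(2*t) + C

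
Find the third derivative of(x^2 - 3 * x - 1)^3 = 120*x^3 - 540*x^2 + 576*x - 54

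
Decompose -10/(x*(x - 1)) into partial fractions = -10/(x - 1) + 10/x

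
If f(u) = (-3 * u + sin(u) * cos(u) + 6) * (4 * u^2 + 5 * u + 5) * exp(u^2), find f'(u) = (-24*u^4 + 4*u^3*sin(2*u) + 18*u^3 + 5*u^2*sin(2*u) + 4*u^2*cos(2*u) - 6*u^2 + 9*u*sin(2*u) + 5*u*cos(2*u) + 78*u + 5*sin(2*u)/2 + 5*cos(2*u) + 15)*exp(u^2)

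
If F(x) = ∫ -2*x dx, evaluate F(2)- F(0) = -4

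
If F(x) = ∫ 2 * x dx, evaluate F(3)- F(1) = 8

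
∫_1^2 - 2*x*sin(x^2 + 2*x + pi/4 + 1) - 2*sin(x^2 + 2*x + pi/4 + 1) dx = cos(pi/4 + 9) - cos(pi/4 + 4)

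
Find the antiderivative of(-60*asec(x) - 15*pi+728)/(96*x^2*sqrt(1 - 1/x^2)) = -5*(4*asec(x) - 48 + pi)^2/256 + asec(x)/12 + C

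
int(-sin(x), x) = cos(x) + C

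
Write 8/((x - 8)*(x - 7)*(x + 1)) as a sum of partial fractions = 1/(9*(x + 1)) - 1/(x - 7) + 8/(9*(x - 8))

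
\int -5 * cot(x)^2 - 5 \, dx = 5*cot(x) + C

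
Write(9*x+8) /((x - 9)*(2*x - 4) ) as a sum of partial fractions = -13/(7*(x - 2)) + 89/(14*(x - 9))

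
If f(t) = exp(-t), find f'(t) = -exp(-t)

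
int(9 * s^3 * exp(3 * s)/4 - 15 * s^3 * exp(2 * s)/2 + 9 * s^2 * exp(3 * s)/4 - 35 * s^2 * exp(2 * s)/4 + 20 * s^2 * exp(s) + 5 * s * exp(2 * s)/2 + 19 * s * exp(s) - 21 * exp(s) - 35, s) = (s*exp(s) - 5*s + 7)*(3*s^2*exp(2*s) - 16*s*exp(s) + 28)/4 + C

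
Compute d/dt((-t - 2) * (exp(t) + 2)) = -t*exp(t) - 3*exp(t) - 2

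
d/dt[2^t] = 2^t*log(2)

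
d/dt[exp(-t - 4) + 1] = -exp(-t - 4)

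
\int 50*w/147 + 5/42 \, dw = 25*w^2/147 + 5*w/42 + C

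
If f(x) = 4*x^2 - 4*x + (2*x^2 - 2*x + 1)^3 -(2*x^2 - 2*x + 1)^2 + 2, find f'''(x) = 960*x^3 - 1440*x^2 + 768*x - 144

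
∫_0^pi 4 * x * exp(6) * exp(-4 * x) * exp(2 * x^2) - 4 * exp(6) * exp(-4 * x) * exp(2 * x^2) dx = -exp(6) + exp(4 + 2*(-1 + pi)^2)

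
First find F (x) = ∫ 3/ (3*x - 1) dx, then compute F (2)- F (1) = -log(2) + log(5)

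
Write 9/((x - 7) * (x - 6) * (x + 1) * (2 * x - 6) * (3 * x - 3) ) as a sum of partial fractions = 3/(896*(x + 1)) - 1/(80*(x - 1)) + 1/(64*(x - 3)) - 1/(70*(x - 6)) + 1/(128*(x - 7))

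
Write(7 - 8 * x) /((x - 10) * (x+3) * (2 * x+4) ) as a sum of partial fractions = 31/(26*(x + 3)) - 23/(24*(x + 2)) - 73/(312*(x - 10))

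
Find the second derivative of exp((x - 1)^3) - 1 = 9*x^4*exp(x^3 - 3*x^2 + 3*x - 1) - 36*x^3*exp(x^3 - 3*x^2 + 3*x - 1) + 54*x^2*exp(x^3 - 3*x^2 + 3*x - 1) - 30*x*exp(x^3 - 3*x^2 + 3*x - 1) + 3*exp(x^3 - 3*x^2 + 3*x - 1)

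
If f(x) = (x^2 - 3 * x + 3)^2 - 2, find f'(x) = 4*x^3 - 18*x^2 + 30*x - 18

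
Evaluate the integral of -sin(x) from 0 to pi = -2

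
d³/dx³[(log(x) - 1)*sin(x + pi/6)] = (-x^3*log(x)*cos(x + pi/6) + x^3*cos(x + pi/6) - 3*x^2*sin(x + pi/6) - 3*x*cos(x + pi/6) + 2*sin(x + pi/6))/x^3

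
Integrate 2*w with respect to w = w^2 + C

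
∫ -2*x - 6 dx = -x^2 - 6*x + C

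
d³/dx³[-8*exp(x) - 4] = -8*exp(x)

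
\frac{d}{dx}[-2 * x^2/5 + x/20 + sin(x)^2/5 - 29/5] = -4*x/5 + sin(2*x)/5 + 1/20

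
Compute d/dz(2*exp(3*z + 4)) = 6*exp(3*z + 4)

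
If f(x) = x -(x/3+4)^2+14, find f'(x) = -2*x/9 - 5/3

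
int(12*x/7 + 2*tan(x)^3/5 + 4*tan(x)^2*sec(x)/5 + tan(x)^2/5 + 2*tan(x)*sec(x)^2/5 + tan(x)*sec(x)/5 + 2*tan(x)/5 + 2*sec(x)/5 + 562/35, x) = 3*(x + 1)*(2*x + 35)/7 + (tan(x) + sec(x))^2/5 + tan(x)/5 + sec(x)/5 + C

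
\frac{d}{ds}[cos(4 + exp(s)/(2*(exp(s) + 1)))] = -exp(s)*sin(4 + exp(s)/(2*exp(s) + 2))/(2*exp(2*s) + 4*exp(s) + 2)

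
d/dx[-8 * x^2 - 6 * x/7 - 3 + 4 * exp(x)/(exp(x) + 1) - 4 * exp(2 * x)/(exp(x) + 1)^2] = (-112*x*exp(3*x) - 336*x*exp(2*x) - 336*x*exp(x) - 112*x - 6*exp(3*x) - 46*exp(2*x) + 10*exp(x) - 6)/(7*exp(3*x) + 21*exp(2*x) + 21*exp(x) + 7)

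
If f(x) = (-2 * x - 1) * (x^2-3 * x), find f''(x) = 10 - 12*x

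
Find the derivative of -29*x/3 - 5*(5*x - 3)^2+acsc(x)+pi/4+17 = (-750*x^3*sqrt(1 - 1/x^2) + 421*x^2*sqrt(1 - 1/x^2) - 3)/(3*x^2*sqrt(1 - 1/x^2))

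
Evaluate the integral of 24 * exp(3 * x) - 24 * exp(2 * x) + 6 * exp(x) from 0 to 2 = -1 + (-1 + 2*exp(2))^3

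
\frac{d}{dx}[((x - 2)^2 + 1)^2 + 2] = 4*x^3 - 24*x^2 + 52*x - 40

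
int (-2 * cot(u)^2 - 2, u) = 2*cot(u) + C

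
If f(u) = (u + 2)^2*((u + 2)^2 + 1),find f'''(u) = 24*u + 48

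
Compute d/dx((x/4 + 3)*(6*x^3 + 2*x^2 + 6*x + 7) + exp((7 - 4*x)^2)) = 6*x^3 + 111*x^2/2 + 32*x*exp(16*x^2 - 56*x + 49) + 15*x - 56*exp(16*x^2 - 56*x + 49) + 79/4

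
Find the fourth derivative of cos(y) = cos(y)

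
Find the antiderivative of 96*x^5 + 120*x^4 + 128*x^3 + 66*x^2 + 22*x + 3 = 16*x^6 + 24*x^5 + 32*x^4 + 22*x^3 + 11*x^2 + 3*x + C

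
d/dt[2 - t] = -1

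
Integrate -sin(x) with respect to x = cos(x) + C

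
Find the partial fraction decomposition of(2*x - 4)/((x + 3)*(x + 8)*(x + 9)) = -11/(3*(x + 9)) + 4/(x + 8) - 1/(3*(x + 3))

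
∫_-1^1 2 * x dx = 0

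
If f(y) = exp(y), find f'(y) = exp(y)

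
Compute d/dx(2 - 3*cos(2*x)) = 6*sin(2*x)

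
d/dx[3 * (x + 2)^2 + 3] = 6*x + 12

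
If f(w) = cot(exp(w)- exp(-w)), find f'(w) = -(exp(2*w) + 1)*exp(-w)/sin(exp(w) - exp(-w))^2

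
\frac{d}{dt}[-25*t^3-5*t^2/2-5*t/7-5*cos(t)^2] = -75*t^2 - 5*t + 5*sin(2*t) - 5/7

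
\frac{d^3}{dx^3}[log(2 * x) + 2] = 2/x^3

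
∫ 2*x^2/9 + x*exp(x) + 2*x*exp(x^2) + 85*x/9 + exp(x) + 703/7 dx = 2*x^3/27 + 85*x^2/18 + x*exp(x) + 703*x/7 + exp(x^2) + C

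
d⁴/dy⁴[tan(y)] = 24*tan(y)^5 + 40*tan(y)^3 + 16*tan(y)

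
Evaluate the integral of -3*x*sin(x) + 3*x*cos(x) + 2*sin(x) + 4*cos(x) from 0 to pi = -3*pi - 2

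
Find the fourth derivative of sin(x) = sin(x)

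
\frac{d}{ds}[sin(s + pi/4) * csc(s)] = -sqrt(2)/(2*sin(s)^2)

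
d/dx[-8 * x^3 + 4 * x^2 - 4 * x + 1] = -24*x^2 + 8*x - 4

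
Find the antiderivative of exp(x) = exp(x) + C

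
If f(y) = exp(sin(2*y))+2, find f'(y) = 2*exp(sin(2*y))*cos(2*y)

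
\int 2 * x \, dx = x^2 + C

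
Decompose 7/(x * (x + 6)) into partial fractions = -7/(6*(x + 6)) + 7/(6*x)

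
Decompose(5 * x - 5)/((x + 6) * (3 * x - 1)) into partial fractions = -10/(19*(3*x - 1)) + 35/(19*(x + 6))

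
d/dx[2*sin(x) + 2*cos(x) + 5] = -2*sin(x) + 2*cos(x)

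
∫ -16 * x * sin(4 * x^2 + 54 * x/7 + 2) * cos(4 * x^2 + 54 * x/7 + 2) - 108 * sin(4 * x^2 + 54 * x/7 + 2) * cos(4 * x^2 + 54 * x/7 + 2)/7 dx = cos(4*x^2 + 54*x/7 + 2)^2 + C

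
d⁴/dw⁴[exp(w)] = exp(w)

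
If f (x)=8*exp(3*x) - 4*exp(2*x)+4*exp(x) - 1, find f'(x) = 24*exp(3*x) - 8*exp(2*x) + 4*exp(x)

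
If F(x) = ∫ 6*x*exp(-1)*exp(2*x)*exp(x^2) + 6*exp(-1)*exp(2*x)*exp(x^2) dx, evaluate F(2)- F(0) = -3*exp(-1) + 3*exp(7)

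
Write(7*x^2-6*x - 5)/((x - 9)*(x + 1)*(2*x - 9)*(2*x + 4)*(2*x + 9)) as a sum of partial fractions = 131/(3402*(2*x + 9)) - 439/(23166*(2*x - 9)) - 7/(286*(x + 2)) + 2/(385*(x + 1)) + 127/(13365*(x - 9))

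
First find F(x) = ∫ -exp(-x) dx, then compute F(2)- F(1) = -exp(-1) + exp(-2)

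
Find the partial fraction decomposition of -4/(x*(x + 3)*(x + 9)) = -2/(27*(x + 9)) + 2/(9*(x + 3)) - 4/(27*x)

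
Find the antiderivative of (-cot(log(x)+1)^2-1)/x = cot(log(x) + 1) + C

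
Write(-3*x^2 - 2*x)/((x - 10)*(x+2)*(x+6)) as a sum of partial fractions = -3/(2*(x + 6)) + 1/(6*(x + 2)) - 5/(3*(x - 10))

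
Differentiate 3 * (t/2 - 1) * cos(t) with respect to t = -3*t*sin(t)/2 + 3*sin(t) + 3*cos(t)/2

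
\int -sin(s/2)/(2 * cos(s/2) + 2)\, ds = log(cos(s/2) + 1) + C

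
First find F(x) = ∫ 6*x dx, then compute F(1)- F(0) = 3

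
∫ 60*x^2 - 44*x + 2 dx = 20*x^3 - 22*x^2 + 2*x + C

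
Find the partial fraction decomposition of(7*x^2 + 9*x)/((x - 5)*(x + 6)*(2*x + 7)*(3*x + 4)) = -6/(1729*(3*x + 4)) + 434/(1105*(2*x + 7)) - 9/(35*(x + 6)) + 20/(323*(x - 5))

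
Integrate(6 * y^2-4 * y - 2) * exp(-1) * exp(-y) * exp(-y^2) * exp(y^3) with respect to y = 2*exp(y^3 - y^2 - y - 1) + C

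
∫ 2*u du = u^2 + C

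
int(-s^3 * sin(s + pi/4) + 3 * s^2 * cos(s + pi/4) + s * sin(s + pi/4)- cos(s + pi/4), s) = s*(s^2 - 1)*cos(s + pi/4) + C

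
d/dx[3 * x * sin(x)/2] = 3*x*cos(x)/2 + 3*sin(x)/2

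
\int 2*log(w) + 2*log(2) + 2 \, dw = 2*w*log(2*w) + C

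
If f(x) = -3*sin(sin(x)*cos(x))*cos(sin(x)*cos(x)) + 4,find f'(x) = -3*cos(2*x - sin(2*x))/2 - 3*cos(2*x + sin(2*x))/2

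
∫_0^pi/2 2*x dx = pi^2/4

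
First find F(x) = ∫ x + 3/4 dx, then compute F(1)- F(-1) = 3/2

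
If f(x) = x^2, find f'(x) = 2*x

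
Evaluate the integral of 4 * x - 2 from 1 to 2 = 4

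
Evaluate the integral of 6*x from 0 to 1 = 3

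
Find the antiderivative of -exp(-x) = exp(-x) + C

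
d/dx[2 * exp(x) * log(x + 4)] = (2*x*exp(x)*log(x + 4) + 8*exp(x)*log(x + 4) + 2*exp(x))/(x + 4)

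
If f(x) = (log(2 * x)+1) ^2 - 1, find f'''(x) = (4*log(x) - 2 + 4*log(2))/x^3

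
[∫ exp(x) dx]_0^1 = -1 + E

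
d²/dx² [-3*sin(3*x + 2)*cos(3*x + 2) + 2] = 54*sin(6*x + 4)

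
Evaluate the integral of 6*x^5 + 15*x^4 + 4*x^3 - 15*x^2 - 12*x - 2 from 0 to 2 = 108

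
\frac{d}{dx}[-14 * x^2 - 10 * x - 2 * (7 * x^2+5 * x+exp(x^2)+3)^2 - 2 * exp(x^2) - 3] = -56*x^3*exp(x^2) - 392*x^3 - 40*x^2*exp(x^2) - 420*x^2 - 8*x*exp(2*x^2) - 84*x*exp(x^2) - 296*x - 20*exp(x^2) - 70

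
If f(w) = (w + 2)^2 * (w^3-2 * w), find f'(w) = 5*w^4 + 16*w^3 + 6*w^2 - 16*w - 8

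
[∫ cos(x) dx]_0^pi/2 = 1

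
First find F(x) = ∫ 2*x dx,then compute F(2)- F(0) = 4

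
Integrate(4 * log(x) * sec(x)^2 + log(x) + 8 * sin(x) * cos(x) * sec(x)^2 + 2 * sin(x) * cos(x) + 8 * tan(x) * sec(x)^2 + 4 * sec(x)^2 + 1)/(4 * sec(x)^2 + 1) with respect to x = x*log(x) + log(4*sec(x)^2 + 1) + sin(x)^2 + C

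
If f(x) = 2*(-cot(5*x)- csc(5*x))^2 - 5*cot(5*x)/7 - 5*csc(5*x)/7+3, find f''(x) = 25*(5/7 - 4*cos(5*x)/sin(5*x) - 16/sin(5*x) - 10*cos(5*x)/(7*sin(5*x)^2) - 10/(7*sin(5*x)^2) + 24*cos(5*x)/sin(5*x)^3 + 24/sin(5*x)^3)/sin(5*x)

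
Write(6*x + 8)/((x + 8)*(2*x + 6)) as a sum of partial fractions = 4/(x + 8) - 1/(x + 3)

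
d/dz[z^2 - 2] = 2*z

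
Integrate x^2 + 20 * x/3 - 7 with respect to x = x^3/3 + 10*x^2/3 - 7*x + C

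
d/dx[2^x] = 2^x*log(2)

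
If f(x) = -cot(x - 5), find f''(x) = -2*cos(x - 5)/sin(x - 5)^3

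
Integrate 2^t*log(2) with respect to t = 2^t + C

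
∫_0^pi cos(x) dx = 0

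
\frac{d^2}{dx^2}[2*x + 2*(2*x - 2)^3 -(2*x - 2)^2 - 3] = 96*x - 104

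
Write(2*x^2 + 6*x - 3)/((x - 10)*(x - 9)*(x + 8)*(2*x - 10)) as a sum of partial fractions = -77/(7956*(x + 8)) + 77/(520*(x - 5)) - 213/(136*(x - 9)) + 257/(180*(x - 10))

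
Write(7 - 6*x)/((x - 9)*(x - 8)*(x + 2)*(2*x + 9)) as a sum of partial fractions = -272/(3375*(2*x + 9)) + 19/(550*(x + 2)) + 41/(250*(x - 8)) - 47/(297*(x - 9))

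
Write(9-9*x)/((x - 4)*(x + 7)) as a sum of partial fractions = -72/(11*(x + 7)) - 27/(11*(x - 4))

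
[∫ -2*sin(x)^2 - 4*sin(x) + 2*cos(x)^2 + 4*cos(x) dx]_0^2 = -9 + (cos(2) + sin(2) + 2)^2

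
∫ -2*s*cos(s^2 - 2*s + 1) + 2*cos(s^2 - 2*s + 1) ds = -sin((s - 1)^2) + C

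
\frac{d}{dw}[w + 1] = 1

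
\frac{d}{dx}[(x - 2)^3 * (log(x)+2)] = (3*x^3*log(x) + 7*x^3 - 12*x^2*log(x) - 30*x^2 + 12*x*log(x) + 36*x - 8)/x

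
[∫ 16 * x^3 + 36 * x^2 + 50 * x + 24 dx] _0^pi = -16 + (4 + 3*pi + 2*pi^2)^2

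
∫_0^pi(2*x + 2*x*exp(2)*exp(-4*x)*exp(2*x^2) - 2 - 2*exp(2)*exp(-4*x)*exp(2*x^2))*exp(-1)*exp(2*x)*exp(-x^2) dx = -E - exp(-(-1 + pi)^2) + exp(-1) + exp((-1 + pi)^2)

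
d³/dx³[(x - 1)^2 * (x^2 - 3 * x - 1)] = 24*x - 30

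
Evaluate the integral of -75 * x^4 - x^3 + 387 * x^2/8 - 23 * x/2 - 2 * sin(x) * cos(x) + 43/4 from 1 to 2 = -2899/8 + cos(4)/2 - cos(2)/2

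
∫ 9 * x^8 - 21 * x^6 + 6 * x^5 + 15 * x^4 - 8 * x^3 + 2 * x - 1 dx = x^9 - 3*x^7 + x^6 + 3*x^5 - 2*x^4 + x^2 - x + C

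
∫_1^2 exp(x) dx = -E + exp(2)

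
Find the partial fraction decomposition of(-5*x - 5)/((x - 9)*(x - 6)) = 35/(3*(x - 6)) - 50/(3*(x - 9))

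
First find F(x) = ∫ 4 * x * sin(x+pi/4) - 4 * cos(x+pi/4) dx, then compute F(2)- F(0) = -8*cos(pi/4 + 2)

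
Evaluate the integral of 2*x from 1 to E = -1 + exp(2)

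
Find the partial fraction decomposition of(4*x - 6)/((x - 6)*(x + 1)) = 10/(7*(x + 1)) + 18/(7*(x - 6))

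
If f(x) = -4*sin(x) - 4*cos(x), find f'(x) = 4*sin(x) - 4*cos(x)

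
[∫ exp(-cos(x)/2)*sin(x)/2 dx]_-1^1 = 0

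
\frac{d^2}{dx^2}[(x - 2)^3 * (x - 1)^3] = 30*x^4 - 180*x^3 + 396*x^2 - 378*x + 132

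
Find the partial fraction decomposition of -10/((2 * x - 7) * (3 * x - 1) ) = 30/(19*(3*x - 1)) - 20/(19*(2*x - 7))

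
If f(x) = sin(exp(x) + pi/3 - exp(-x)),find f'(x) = (exp(2*x) + 1)*exp(-x)*sin(-exp(x) + pi/6 + exp(-x))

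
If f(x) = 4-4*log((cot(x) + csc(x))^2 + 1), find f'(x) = 4/tan(x) + 4/sin(x)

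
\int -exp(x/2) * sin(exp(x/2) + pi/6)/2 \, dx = cos(exp(x/2) + pi/6) + C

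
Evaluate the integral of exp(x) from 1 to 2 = -E + exp(2)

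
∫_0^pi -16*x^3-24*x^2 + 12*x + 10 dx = -(-2 + 2*pi + 2*pi^2)^2 + 4 + 2*pi + 2*pi^2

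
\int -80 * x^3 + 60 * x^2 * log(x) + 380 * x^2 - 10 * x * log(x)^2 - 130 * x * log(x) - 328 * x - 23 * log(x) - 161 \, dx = -14*x^2 + 7*x*log(x) + 42*x - 5*(-2*x^2 + x*log(x) + 6*x + 3)^2 + C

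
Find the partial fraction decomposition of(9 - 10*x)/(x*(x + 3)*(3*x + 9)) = -1/(3*(x + 3)) - 13/(3*(x + 3)^2) + 1/(3*x)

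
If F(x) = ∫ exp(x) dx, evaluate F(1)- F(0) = -1 + E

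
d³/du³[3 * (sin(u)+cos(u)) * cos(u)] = -12*sqrt(2)*cos(2*u + pi/4)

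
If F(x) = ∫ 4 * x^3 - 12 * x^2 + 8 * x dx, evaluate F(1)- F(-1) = -8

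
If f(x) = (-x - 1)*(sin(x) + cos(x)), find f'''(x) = -x*sin(x) + x*cos(x) + 2*sin(x) + 4*cos(x)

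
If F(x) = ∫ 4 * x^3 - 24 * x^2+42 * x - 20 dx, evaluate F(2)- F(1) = 2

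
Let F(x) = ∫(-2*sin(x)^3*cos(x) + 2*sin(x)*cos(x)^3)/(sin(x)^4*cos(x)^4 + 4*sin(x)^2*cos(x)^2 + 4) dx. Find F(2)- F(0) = (-1 + cos(8))/(2*(-17 + cos(8)))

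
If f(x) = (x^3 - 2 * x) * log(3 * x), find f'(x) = 3*x^2*log(x) + x^2 + 3*x^2*log(3) - 2*log(x) - 2*log(3) - 2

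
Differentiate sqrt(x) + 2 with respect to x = 1/(2*sqrt(x))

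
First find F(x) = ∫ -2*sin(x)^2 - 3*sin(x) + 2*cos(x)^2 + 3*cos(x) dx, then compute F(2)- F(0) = -3 + sin(4) + 3*sqrt(2)*sin(pi/4 + 2)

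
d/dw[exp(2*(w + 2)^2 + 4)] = 4*w*exp(2*w^2 + 8*w + 12) + 8*exp(2*w^2 + 8*w + 12)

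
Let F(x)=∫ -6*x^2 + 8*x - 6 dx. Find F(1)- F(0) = -4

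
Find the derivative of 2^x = 2^x*log(2)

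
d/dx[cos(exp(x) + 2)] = -exp(x)*sin(exp(x) + 2)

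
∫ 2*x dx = x^2 + C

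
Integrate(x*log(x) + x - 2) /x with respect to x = (x - 2)*log(x) + C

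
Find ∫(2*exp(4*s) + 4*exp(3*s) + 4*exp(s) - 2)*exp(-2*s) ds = ((exp(s) + 2)*exp(s) - 1)^2*exp(-2*s) + C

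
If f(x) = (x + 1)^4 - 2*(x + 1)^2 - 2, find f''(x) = 12*x^2 + 24*x + 8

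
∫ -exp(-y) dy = exp(-y) + C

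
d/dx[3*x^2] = 6*x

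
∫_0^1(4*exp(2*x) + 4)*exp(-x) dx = -4*exp(-1) + 4*E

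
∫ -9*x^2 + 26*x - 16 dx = -3*x^3 + 13*x^2 - 16*x + C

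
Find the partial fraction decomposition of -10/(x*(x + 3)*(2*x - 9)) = -8/(27*(2*x - 9)) - 2/(9*(x + 3)) + 10/(27*x)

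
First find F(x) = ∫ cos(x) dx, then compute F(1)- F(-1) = 2*sin(1)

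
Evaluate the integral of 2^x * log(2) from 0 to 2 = 3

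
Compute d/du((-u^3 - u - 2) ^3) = -9*u^8 - 21*u^6 - 36*u^5 - 15*u^4 - 48*u^3 - 39*u^2 - 12*u - 12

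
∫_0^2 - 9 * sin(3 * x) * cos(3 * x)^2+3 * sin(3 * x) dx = -cos(6) + cos(6)^3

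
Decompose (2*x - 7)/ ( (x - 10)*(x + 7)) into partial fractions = 21/(17*(x + 7)) + 13/(17*(x - 10))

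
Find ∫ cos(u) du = sin(u) + C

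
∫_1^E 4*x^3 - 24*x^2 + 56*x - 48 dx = -9 + ((-2 + E)^2 + 2)^2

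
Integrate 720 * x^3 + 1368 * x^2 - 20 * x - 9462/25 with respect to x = 180*x^4 + 456*x^3 - 10*x^2 - 9462*x/25 + C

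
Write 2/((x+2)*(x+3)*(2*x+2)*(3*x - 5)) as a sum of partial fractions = 27/(1232*(3*x - 5)) - 1/(28*(x + 3)) + 1/(11*(x + 2)) - 1/(16*(x + 1))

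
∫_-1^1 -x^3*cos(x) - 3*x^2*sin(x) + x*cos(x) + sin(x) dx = 0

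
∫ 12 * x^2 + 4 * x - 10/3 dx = 4*x^3 + 2*x^2 - 10*x/3 + C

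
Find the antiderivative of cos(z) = sin(z) + C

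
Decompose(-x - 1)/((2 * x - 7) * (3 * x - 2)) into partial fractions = 5/(17*(3*x - 2)) - 9/(17*(2*x - 7))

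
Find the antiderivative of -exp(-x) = exp(-x) + C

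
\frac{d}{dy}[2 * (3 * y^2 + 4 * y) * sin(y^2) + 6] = 12*y^3*cos(y^2) + 16*y^2*cos(y^2) + 12*y*sin(y^2) + 8*sin(y^2)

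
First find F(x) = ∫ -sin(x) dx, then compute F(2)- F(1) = -cos(1) + cos(2)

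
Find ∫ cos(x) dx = sin(x) + C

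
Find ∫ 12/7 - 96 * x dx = -48*x^2 + 12*x/7 + C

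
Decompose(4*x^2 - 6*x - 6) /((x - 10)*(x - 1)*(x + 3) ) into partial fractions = 12/(13*(x + 3)) + 2/(9*(x - 1)) + 334/(117*(x - 10))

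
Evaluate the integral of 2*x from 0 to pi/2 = pi^2/4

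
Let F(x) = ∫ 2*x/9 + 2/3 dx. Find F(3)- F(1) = 20/9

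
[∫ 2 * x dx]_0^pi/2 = pi^2/4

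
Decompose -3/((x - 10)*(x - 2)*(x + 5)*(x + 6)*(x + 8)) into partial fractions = -1/(360*(x + 8)) + 3/(256*(x + 6)) - 1/(105*(x + 5)) + 3/(4480*(x - 2)) - 1/(11520*(x - 10))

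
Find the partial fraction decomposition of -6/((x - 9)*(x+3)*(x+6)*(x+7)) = 3/(32*(x + 7)) - 2/(15*(x + 6)) + 1/(24*(x + 3)) - 1/(480*(x - 9))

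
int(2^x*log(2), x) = 2^x + C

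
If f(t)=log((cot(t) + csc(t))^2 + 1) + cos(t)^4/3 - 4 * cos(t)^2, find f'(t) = (4*sin(t)^3*cos(t) - 8*sin(t)^3 - 32*sin(t) + 38/tan(t) - 6/tan(t)^3 - 4*cos(t)^5/sin(t) + 46/sin(t) - 6*cos(t)/sin(t)^3 - 12/sin(t)^3)*sin(t)^2/(6*(cos(t) + 1))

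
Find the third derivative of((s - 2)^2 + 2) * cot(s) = -6*s^2*cot(s)^4 - 8*s^2*cot(s)^2 - 2*s^2 + 24*s*cot(s)^4 + 12*s*cot(s)^3 + 32*s*cot(s)^2 + 12*s*cot(s) + 8*s - 36*cot(s)^4 - 24*cot(s)^3 - 54*cot(s)^2 - 24*cot(s) - 18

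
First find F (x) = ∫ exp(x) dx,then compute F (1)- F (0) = -1 + E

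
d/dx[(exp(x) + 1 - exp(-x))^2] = (2*exp(4*x) + 2*exp(3*x) + 2*exp(x) - 2)*exp(-2*x)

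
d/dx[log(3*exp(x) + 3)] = exp(x)/(exp(x) + 1)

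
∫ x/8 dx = x^2/16 + C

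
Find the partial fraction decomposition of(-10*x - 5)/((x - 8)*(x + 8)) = -75/(16*(x + 8)) - 85/(16*(x - 8))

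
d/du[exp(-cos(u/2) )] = exp(-cos(u/2))*sin(u/2)/2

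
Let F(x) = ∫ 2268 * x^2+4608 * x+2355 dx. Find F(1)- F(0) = 5415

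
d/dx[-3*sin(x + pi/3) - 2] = -3*cos(x + pi/3)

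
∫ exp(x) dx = exp(x) + C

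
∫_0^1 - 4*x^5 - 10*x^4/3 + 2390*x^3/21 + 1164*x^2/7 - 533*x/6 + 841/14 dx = 8249/84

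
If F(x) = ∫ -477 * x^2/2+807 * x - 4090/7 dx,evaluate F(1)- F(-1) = -9293/7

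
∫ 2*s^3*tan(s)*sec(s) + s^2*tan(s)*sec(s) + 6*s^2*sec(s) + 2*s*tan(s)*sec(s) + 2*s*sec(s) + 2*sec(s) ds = s*(2*s^2 + s + 2)*sec(s) + C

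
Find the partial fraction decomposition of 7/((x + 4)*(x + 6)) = -7/(2*(x + 6)) + 7/(2*(x + 4))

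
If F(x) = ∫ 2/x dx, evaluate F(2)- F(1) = -2*log(3) + 2*log(6)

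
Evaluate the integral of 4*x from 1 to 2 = 6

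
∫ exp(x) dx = exp(x) + C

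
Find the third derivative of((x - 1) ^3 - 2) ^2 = 120*x^3 - 360*x^2 + 360*x - 144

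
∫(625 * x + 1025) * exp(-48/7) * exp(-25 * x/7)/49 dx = (-25*x - 48)*exp(-25*x/7 - 48/7)/7 + C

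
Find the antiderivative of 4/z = 4*log(z) + C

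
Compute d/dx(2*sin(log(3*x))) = 2*cos(log(x) + log(3))/x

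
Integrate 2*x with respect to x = x^2 + C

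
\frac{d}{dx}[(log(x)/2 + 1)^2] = (log(x) + 2)/(2*x)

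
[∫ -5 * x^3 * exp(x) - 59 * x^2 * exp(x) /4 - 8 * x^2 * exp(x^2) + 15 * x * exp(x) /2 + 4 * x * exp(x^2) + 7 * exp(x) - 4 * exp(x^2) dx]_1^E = (2 - 4*E)*exp(exp(2)) + (-5*exp(2) + E/4 + 7)*exp(1 + E) - E/4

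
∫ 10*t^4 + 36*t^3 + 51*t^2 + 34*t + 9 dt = 2*t^5 + 9*t^4 + 17*t^3 + 17*t^2 + 9*t + C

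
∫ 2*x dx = x^2 + C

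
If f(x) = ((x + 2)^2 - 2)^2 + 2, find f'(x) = 4*x^3 + 24*x^2 + 40*x + 16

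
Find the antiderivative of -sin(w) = cos(w) + C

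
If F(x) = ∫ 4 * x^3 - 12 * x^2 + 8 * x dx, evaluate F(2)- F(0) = 0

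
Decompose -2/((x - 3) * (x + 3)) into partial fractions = 1/(3*(x + 3)) - 1/(3*(x - 3))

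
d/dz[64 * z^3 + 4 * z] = 192*z^2 + 4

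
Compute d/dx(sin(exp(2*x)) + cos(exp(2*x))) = 2*sqrt(2)*exp(2*x)*cos(exp(2*x) + pi/4)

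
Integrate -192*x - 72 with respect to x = -96*x^2 - 72*x + C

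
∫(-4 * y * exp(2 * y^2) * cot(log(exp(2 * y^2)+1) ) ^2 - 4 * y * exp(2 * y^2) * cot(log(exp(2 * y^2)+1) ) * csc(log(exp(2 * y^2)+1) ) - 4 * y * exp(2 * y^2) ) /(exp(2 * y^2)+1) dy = cot(log(exp(2*y^2) + 1)) + csc(log(exp(2*y^2) + 1)) + C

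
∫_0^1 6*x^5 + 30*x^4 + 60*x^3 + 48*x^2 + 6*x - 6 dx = 35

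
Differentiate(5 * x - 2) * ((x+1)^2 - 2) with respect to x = 15*x^2 + 16*x - 9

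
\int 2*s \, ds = s^2 + C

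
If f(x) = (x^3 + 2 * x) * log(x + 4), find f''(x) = (6*x^3*log(x + 4) + 5*x^3 + 48*x^2*log(x + 4) + 24*x^2 + 96*x*log(x + 4) + 2*x + 16)/(x^2 + 8*x + 16)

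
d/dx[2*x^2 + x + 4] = 4*x + 1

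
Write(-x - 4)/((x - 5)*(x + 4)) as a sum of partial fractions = -1/(x - 5)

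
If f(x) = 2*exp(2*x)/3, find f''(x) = 8*exp(2*x)/3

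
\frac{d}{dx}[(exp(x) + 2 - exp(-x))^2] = (2*exp(4*x) + 4*exp(3*x) + 4*exp(x) - 2)*exp(-2*x)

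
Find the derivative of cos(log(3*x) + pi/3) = -sin(log(x) + pi/3 + log(3))/x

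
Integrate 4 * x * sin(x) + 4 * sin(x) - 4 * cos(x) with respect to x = (-4*x - 4)*cos(x) + C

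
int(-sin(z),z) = cos(z) + C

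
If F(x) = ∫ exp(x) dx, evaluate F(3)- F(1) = -E + exp(3)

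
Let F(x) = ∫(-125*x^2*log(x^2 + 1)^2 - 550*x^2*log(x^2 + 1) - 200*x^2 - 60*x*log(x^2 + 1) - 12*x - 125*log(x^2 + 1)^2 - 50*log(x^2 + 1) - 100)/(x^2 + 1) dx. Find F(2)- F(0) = -265*log(5)^2 - 200 - 106*log(5)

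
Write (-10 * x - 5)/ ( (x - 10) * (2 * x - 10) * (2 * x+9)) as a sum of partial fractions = 80/(551*(2*x + 9)) + 11/(38*(x - 5)) - 21/(58*(x - 10))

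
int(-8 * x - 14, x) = -4*x^2 - 14*x + C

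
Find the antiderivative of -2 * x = -x^2 + C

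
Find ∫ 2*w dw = w^2 + C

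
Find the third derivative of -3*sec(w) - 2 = 3*(1 - 6/cos(w)^2)*sin(w)/cos(w)^2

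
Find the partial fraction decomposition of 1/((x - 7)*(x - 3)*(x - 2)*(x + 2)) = -1/(180*(x + 2)) + 1/(20*(x - 2)) - 1/(20*(x - 3)) + 1/(180*(x - 7))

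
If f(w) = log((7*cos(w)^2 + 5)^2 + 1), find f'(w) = (-119*sin(2*w) - 49*sin(4*w)/2)/(49*cos(w)^4 + 70*cos(w)^2 + 26)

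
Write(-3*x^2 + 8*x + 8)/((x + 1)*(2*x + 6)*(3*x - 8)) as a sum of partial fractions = 36/(187*(3*x - 8)) - 43/(68*(x + 3)) + 3/(44*(x + 1))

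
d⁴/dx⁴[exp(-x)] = exp(-x)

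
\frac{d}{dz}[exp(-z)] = -exp(-z)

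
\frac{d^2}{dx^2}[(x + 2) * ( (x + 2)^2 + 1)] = 6*x + 12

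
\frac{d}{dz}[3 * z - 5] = 3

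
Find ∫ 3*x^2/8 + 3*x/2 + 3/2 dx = x^3/8 + 3*x^2/4 + 3*x/2 + C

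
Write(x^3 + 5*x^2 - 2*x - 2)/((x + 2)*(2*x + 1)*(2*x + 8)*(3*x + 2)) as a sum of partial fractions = -17/(40*(3*x + 2)) + 1/(42*(2*x + 1)) - 11/(140*(x + 4)) + 7/(24*(x + 2))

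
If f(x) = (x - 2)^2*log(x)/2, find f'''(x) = (x^2 + 2*x + 4)/x^3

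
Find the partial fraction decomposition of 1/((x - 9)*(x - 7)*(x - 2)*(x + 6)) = -1/(1560*(x + 6)) + 1/(280*(x - 2)) - 1/(130*(x - 7)) + 1/(210*(x - 9))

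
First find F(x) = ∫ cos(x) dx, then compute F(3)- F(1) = -sin(1) + sin(3)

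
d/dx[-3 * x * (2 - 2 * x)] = 12*x - 6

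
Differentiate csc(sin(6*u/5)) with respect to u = -6*cos(6*u/5)*cot(sin(6*u/5))*csc(sin(6*u/5))/5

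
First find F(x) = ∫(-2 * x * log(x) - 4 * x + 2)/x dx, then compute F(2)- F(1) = -2 - 2*log(2)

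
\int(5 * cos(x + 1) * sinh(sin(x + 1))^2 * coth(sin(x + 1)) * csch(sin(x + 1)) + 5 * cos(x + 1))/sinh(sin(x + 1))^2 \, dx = -5*coth(sin(x + 1)) - 5*csch(sin(x + 1)) + C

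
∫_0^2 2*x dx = 4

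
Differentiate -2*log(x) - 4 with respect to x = -2/x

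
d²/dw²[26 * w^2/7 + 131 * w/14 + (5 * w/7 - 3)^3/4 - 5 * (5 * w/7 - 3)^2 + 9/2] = 375*w/686 + 3/98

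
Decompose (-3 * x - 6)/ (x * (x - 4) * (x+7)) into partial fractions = 15/(77*(x + 7)) - 9/(22*(x - 4)) + 3/(14*x)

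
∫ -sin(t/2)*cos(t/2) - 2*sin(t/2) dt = (cos(t/2) + 2)^2 + C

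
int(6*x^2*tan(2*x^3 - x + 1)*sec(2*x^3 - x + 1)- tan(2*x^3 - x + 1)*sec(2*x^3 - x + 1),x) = sec(2*x^3 - x + 1) + C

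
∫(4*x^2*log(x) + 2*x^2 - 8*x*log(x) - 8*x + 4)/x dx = 2*((x - 2)^2 - 2)*log(x) + C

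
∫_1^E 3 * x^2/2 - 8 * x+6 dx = (-3 + E/2)*(-1 + (-1 + E)^2) - 5/2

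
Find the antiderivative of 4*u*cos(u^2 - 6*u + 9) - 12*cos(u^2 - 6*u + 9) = 2*sin((u - 3)^2) + C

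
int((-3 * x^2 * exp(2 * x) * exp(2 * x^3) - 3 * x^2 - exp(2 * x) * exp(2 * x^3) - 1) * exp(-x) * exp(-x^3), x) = exp(-x^3 - x) - exp(x^3 + x) + C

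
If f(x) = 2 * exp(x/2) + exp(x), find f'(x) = exp(x/2) + exp(x)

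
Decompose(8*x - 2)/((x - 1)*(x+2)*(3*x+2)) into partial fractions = 33/(10*(3*x + 2)) - 3/(2*(x + 2)) + 2/(5*(x - 1))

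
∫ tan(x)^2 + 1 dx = tan(x) + C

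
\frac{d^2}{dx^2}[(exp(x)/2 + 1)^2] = exp(2*x) + exp(x)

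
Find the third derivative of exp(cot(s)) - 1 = -(3 + 6/tan(s) + 11/tan(s)^2 + 12/tan(s)^3 + 9/tan(s)^4 + 6/tan(s)^5 + tan(s)^(-6))*exp(1/tan(s))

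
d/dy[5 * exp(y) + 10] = 5*exp(y)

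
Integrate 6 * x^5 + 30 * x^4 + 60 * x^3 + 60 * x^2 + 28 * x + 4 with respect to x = x^6 + 6*x^5 + 15*x^4 + 20*x^3 + 14*x^2 + 4*x + C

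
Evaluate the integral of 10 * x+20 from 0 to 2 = 60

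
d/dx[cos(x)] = -sin(x)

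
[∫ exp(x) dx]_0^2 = -1 + exp(2)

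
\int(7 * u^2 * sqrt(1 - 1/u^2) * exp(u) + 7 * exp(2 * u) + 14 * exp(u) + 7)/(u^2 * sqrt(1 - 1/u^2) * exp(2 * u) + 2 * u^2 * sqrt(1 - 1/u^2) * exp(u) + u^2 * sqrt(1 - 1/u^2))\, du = ((exp(u) + 1)*(28*asec(u) + 12 + 7*pi) + 28*exp(u))/(4*(exp(u) + 1)) + C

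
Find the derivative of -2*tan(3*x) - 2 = -6/cos(3*x)^2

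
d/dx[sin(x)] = cos(x)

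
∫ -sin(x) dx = cos(x) + C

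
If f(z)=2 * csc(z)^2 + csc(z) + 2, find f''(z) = (-1 - 8/sin(z) + 2/sin(z)^2 + 12/sin(z)^3)/sin(z)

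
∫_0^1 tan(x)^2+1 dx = tan(1)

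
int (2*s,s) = s^2 + C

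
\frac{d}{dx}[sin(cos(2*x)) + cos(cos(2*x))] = 2*sin(2*x)*sin(cos(2*x)) - 2*sin(2*x)*cos(cos(2*x))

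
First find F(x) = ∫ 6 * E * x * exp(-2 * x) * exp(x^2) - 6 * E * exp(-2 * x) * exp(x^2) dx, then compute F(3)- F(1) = -3 + 3*exp(4)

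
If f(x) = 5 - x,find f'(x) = -1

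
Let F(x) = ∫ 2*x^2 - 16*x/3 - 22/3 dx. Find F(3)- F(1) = -56/3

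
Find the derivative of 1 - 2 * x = -2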